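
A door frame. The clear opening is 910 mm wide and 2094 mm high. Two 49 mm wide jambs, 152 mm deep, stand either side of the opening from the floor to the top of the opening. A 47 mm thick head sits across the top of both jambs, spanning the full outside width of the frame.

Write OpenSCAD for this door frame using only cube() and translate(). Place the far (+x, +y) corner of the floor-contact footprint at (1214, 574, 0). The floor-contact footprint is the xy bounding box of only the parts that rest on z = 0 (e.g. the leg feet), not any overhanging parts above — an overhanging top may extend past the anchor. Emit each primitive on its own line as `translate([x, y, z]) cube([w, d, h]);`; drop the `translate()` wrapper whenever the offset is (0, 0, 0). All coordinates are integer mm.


translate([206, 422, 0]) cube([49, 152, 2094]);
translate([1165, 422, 0]) cube([49, 152, 2094]);
translate([206, 422, 2094]) cube([1008, 152, 47]);


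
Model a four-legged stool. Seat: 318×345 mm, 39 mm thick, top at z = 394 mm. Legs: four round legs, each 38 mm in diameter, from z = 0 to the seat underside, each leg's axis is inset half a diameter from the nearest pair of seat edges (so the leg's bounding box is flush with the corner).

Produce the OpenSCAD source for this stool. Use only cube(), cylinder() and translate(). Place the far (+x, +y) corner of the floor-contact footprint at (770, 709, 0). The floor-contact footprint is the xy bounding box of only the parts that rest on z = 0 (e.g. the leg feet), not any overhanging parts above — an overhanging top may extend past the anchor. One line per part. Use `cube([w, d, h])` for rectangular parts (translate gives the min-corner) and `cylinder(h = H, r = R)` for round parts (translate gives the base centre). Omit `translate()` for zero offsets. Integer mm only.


translate([452, 364, 355]) cube([318, 345, 39]);
translate([471, 383, 0]) cylinder(h = 355, r = 19);
translate([751, 383, 0]) cylinder(h = 355, r = 19);
translate([471, 690, 0]) cylinder(h = 355, r = 19);
translate([751, 690, 0]) cylinder(h = 355, r = 19);


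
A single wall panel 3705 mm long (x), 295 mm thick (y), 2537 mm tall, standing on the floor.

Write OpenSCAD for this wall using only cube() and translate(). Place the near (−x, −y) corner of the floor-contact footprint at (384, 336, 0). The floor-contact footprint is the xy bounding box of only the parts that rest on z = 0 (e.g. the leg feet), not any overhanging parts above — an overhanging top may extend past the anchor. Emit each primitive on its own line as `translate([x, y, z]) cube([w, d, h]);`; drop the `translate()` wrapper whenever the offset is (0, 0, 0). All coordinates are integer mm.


translate([384, 336, 0]) cube([3705, 295, 2537]);


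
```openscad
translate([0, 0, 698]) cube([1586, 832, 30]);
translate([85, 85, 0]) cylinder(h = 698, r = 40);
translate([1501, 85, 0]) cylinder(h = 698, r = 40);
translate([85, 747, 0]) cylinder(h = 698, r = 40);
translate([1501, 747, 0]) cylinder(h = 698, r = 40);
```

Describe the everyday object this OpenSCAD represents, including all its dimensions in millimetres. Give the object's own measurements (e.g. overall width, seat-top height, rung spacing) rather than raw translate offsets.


A table: top 1586 mm (x) × 832 mm (y), 30 mm thick, upper face at z = 728 mm, on four round legs of 80 mm diameter, each leg's bounding box inset 45 mm from the nearest pair of top edges from z = 0 to the bottom of the top.


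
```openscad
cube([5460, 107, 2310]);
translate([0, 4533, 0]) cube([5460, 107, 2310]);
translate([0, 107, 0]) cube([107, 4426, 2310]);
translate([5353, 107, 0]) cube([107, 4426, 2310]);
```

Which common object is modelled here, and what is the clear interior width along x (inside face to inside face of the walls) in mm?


A house (or room) frame. The interior width is 5246 mm.

Four 2310 mm walls enclosing a rectangle with no floor or roof — a room or house frame. Outside width is 5460 mm and wall thickness is 107 mm, so the interior width is 5460 − 2 × 107 = 5246 mm.


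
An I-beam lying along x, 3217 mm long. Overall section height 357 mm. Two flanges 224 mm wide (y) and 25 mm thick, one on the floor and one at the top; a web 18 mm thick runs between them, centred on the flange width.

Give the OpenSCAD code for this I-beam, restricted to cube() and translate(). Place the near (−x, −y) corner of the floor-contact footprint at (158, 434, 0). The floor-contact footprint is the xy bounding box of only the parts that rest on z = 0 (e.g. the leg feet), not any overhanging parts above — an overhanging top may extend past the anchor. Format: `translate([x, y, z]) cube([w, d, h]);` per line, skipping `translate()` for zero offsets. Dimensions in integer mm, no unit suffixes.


translate([158, 434, 0]) cube([3217, 224, 25]);
translate([158, 537, 25]) cube([3217, 18, 307]);
translate([158, 434, 332]) cube([3217, 224, 25]);


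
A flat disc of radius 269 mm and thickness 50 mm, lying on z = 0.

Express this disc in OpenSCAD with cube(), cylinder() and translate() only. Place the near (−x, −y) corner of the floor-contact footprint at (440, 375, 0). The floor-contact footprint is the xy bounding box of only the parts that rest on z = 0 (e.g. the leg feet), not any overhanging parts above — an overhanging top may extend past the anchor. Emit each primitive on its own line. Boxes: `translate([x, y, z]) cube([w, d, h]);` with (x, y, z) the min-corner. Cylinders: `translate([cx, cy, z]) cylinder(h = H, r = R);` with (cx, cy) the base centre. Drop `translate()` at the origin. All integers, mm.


translate([709, 644, 0]) cylinder(h = 50, r = 269);


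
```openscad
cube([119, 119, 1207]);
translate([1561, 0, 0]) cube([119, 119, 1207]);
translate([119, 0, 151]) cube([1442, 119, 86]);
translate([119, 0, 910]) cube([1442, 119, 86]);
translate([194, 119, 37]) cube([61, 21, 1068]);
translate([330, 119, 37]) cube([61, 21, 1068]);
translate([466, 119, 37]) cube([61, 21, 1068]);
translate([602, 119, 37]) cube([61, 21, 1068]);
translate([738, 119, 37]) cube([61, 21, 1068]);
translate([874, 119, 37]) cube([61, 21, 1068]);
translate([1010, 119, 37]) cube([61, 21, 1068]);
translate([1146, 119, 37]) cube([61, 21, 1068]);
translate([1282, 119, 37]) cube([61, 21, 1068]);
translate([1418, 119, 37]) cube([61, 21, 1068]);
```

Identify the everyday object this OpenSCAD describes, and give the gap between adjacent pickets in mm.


A fence section. The picket gap is 75 mm.

Two posts, two rails, 10 pickets — a fence section. Span 1442 mm holds 10 pickets of 61 mm with 11 equal gaps: ⌊(1442 − 10·61) / 11⌋ = 75 mm.


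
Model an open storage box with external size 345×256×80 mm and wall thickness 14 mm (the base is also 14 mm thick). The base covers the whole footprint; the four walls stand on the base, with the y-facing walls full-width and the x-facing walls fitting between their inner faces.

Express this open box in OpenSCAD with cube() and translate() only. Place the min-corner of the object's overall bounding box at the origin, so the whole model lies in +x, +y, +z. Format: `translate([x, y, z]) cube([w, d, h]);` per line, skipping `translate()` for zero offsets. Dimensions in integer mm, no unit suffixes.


cube([345, 256, 14]);
translate([0, 0, 14]) cube([345, 14, 66]);
translate([0, 242, 14]) cube([345, 14, 66]);
translate([0, 14, 14]) cube([14, 228, 66]);
translate([331, 14, 14]) cube([14, 228, 66]);


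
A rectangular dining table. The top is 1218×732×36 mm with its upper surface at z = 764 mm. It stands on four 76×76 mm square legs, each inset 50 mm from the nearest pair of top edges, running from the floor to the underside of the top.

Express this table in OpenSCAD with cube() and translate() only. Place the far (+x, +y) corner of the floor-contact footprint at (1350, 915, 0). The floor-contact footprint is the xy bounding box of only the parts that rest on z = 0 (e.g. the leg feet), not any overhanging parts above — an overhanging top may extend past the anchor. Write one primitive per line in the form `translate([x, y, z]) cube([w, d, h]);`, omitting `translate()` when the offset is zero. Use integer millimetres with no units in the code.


// leg_h = 764 - 36 = 728
translate([182, 233, 728]) cube([1218, 732, 36]);
translate([232, 283, 0]) cube([76, 76, 728]);
translate([1274, 283, 0]) cube([76, 76, 728]);
translate([232, 839, 0]) cube([76, 76, 728]);
translate([1274, 839, 0]) cube([76, 76, 728]);


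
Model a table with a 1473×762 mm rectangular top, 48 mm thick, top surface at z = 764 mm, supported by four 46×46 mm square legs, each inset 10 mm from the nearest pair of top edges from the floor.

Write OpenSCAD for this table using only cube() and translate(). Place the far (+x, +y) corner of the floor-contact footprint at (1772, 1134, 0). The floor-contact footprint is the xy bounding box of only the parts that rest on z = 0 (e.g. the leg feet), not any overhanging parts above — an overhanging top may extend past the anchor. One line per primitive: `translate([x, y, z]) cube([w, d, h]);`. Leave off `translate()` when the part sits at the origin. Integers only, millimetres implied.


translate([309, 382, 716]) cube([1473, 762, 48]);
translate([319, 392, 0]) cube([46, 46, 716]);
translate([1726, 392, 0]) cube([46, 46, 716]);
translate([319, 1088, 0]) cube([46, 46, 716]);
translate([1726, 1088, 0]) cube([46, 46, 716]);


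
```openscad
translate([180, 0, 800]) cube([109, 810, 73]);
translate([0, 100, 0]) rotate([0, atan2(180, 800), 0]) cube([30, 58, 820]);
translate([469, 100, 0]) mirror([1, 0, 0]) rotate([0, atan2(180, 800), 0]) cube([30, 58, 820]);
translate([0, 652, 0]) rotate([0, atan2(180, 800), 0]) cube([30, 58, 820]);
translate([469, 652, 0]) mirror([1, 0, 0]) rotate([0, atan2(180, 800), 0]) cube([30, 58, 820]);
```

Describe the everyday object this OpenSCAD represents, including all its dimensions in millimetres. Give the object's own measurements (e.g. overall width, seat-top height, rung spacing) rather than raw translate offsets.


A sawhorse. A 109×810×73 mm beam (x, y, z) sits on two A-frame leg pairs. Each pair is two raked legs of 30×58 mm section (58 mm along y) splaying symmetrically in x. Each leg rises 800 mm vertically over 180 mm of horizontal reach and is 820 mm long along its own axis. Every leg's outer bottom edge rests on the floor and its outer top edge meets a bottom edge of the beam — the left legs (tilting toward +x) meet the beam's −x bottom edge, the right legs (their mirror images, tilting toward −x) meet its +x bottom edge — so the leg tops tuck under the beam, the beam's underside is 800 mm above the floor, and the feet are 469 mm apart outside-to-outside with the beam centred between them. The two leg pairs are set in 100 mm from either end of the beam.


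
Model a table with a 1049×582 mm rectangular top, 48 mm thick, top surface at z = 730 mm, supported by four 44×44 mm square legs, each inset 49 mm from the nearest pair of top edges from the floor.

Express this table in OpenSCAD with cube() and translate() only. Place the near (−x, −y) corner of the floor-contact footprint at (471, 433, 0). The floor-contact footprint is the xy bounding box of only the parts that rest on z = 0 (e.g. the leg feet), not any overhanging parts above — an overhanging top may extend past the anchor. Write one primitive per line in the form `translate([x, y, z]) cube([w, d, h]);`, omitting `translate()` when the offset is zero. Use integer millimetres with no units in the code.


translate([422, 384, 682]) cube([1049, 582, 48]);
translate([471, 433, 0]) cube([44, 44, 682]);
translate([1378, 433, 0]) cube([44, 44, 682]);
translate([471, 873, 0]) cube([44, 44, 682]);
translate([1378, 873, 0]) cube([44, 44, 682]);


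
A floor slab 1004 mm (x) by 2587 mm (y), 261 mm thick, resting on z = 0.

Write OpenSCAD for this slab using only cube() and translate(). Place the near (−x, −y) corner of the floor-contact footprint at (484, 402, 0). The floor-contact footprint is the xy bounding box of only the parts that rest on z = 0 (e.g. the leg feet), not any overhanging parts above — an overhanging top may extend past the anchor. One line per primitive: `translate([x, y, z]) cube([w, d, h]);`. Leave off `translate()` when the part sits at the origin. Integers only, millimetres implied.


translate([484, 402, 0]) cube([1004, 2587, 261]);


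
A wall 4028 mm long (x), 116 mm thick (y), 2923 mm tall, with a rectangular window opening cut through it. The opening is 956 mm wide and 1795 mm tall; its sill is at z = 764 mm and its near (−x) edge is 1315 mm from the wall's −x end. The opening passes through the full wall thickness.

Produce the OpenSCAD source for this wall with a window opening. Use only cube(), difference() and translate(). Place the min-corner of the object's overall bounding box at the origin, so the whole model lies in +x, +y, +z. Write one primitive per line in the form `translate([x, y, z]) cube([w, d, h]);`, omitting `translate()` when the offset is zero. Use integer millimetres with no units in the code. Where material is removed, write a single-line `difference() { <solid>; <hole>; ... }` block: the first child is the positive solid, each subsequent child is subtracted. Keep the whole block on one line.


difference() { cube([4028, 116, 2923]); translate([1315, 0, 764]) cube([956, 116, 1795]); }


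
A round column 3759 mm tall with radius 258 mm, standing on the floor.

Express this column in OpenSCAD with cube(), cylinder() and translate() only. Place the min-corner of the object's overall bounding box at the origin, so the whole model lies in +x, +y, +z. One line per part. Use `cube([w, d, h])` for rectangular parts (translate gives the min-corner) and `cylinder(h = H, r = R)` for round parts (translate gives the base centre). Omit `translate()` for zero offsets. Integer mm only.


translate([258, 258, 0]) cylinder(h = 3759, r = 258);


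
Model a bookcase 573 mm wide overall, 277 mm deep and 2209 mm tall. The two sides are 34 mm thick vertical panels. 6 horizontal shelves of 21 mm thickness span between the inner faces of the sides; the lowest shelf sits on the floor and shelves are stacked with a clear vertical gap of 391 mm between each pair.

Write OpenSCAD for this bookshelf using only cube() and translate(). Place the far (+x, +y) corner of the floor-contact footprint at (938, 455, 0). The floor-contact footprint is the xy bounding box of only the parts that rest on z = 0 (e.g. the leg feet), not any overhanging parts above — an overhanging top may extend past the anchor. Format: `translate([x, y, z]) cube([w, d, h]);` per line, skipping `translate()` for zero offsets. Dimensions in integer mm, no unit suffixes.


translate([365, 178, 0]) cube([34, 277, 2209]);
translate([904, 178, 0]) cube([34, 277, 2209]);
translate([399, 178, 0]) cube([505, 277, 21]);
translate([399, 178, 412]) cube([505, 277, 21]);
translate([399, 178, 824]) cube([505, 277, 21]);
translate([399, 178, 1236]) cube([505, 277, 21]);
translate([399, 178, 1648]) cube([505, 277, 21]);
translate([399, 178, 2060]) cube([505, 277, 21]);


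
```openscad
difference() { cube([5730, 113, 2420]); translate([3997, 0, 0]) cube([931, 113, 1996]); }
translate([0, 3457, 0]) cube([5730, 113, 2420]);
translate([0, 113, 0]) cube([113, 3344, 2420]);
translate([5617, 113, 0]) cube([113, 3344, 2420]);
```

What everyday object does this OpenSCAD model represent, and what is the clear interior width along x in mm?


A single room. The interior width is 5504 mm.

Four walls enclosing a rectangle with a door in the front wall — a room. Outside width 5730 minus two 113 mm walls gives 5504 mm.


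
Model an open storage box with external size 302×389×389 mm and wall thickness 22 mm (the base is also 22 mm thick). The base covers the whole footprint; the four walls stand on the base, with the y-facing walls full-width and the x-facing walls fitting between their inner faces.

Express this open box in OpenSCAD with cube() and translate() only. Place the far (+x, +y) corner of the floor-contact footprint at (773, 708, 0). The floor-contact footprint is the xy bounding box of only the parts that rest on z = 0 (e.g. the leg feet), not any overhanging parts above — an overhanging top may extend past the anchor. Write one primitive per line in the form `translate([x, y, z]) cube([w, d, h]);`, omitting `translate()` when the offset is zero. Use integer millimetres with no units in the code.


translate([471, 319, 0]) cube([302, 389, 22]);
translate([471, 319, 22]) cube([302, 22, 367]);
translate([471, 686, 22]) cube([302, 22, 367]);
translate([471, 341, 22]) cube([22, 345, 367]);
translate([751, 341, 22]) cube([22, 345, 367]);


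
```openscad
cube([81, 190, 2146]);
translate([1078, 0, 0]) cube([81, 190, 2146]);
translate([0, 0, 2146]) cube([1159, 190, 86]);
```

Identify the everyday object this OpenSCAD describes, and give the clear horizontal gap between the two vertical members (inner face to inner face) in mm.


A door frame. The clear opening width is 997 mm.

Two 2146 mm tall posts with a header on top — a door frame. The left jamb is 81 mm wide at x = 0; the right jamb starts at x = 1078. The clear opening is 1078 − 81 = 997 mm.


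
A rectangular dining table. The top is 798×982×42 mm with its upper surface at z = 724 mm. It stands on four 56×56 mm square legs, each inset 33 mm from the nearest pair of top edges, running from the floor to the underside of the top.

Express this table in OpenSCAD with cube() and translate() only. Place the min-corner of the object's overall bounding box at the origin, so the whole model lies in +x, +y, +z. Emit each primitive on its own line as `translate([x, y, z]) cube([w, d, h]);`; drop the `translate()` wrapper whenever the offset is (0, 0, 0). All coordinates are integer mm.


// leg_h = 724 - 42 = 682
translate([0, 0, 682]) cube([798, 982, 42]);
translate([33, 33, 0]) cube([56, 56, 682]);
translate([709, 33, 0]) cube([56, 56, 682]);
translate([33, 893, 0]) cube([56, 56, 682]);
translate([709, 893, 0]) cube([56, 56, 682]);


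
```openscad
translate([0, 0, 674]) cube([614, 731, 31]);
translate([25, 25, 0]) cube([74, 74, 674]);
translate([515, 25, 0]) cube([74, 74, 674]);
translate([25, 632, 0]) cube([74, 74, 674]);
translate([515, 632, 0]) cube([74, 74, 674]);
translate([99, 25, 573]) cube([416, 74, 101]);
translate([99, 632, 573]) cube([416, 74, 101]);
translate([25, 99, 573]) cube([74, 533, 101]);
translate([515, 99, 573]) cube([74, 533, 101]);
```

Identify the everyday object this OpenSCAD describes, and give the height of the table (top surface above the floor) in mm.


A table. The table height is 705 mm.

A 614×731×31 slab sits at z = 674 on four 74 mm square posts — a table. The top surface is at 674 + 31 = 705 mm.


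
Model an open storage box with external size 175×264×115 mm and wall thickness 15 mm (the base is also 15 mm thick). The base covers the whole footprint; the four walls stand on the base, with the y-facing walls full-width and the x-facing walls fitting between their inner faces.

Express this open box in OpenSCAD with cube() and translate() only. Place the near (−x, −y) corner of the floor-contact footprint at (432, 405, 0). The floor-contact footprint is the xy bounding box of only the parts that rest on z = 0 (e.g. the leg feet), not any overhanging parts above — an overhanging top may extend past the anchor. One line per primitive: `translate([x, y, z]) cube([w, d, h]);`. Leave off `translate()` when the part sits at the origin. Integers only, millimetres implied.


translate([432, 405, 0]) cube([175, 264, 15]);
translate([432, 405, 15]) cube([175, 15, 100]);
translate([432, 654, 15]) cube([175, 15, 100]);
translate([432, 420, 15]) cube([15, 234, 100]);
translate([592, 420, 15]) cube([15, 234, 100]);


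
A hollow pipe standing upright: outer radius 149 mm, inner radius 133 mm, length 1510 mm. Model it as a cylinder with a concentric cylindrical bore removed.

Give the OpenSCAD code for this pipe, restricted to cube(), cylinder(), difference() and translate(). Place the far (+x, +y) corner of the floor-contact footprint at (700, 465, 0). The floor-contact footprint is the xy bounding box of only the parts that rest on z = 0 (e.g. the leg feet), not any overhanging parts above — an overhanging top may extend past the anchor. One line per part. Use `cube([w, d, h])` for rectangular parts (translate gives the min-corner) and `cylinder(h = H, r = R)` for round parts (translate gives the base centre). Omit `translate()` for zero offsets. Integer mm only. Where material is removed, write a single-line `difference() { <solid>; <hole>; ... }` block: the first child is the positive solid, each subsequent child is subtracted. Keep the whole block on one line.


difference() { translate([551, 316, 0]) cylinder(h = 1510, r = 149); translate([551, 316, 0]) cylinder(h = 1510, r = 133); }


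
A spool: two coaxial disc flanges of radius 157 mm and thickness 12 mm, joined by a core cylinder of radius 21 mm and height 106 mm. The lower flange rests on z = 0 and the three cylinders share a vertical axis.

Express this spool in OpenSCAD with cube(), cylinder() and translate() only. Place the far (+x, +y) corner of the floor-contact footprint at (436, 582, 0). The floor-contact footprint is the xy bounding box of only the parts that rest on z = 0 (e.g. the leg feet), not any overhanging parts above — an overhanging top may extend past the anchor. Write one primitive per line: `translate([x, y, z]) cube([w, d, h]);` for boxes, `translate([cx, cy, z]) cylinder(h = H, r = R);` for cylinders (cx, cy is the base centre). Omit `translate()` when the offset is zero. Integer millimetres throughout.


translate([279, 425, 0]) cylinder(h = 12, r = 157);
translate([279, 425, 12]) cylinder(h = 106, r = 21);
translate([279, 425, 118]) cylinder(h = 12, r = 157);


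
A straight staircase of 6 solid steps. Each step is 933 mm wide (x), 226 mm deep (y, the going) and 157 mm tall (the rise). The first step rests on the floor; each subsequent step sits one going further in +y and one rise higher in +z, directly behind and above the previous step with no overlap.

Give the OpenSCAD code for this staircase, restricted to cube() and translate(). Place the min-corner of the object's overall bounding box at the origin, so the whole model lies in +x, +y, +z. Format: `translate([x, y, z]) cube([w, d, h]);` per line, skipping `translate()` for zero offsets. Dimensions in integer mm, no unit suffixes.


cube([933, 226, 157]);
translate([0, 226, 157]) cube([933, 226, 157]);
translate([0, 452, 314]) cube([933, 226, 157]);
translate([0, 678, 471]) cube([933, 226, 157]);
translate([0, 904, 628]) cube([933, 226, 157]);
translate([0, 1130, 785]) cube([933, 226, 157]);


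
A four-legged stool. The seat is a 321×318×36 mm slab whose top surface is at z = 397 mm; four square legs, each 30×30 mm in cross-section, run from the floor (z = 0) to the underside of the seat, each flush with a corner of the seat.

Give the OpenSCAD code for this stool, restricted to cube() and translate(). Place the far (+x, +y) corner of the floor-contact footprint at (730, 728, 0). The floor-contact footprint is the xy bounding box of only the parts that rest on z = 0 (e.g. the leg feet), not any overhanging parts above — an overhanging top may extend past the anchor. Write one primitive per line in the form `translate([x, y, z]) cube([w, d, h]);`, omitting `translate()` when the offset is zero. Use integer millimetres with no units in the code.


translate([409, 410, 361]) cube([321, 318, 36]);
translate([409, 410, 0]) cube([30, 30, 361]);
translate([700, 410, 0]) cube([30, 30, 361]);
translate([409, 698, 0]) cube([30, 30, 361]);
translate([700, 698, 0]) cube([30, 30, 361]);


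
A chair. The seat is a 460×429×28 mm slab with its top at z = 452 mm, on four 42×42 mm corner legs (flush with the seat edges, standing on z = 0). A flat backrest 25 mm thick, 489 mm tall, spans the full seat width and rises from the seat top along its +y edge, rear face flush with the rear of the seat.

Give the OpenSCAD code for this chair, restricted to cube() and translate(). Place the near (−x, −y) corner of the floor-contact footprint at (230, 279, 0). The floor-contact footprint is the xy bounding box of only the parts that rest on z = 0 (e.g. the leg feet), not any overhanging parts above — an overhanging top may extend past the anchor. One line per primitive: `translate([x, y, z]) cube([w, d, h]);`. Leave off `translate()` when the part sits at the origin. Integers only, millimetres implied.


// leg_h = 452 - 28 = 424
translate([230, 279, 424]) cube([460, 429, 28]);
translate([230, 279, 0]) cube([42, 42, 424]);
translate([648, 279, 0]) cube([42, 42, 424]);
translate([230, 666, 0]) cube([42, 42, 424]);
translate([648, 666, 0]) cube([42, 42, 424]);
translate([230, 683, 452]) cube([460, 25, 489]);


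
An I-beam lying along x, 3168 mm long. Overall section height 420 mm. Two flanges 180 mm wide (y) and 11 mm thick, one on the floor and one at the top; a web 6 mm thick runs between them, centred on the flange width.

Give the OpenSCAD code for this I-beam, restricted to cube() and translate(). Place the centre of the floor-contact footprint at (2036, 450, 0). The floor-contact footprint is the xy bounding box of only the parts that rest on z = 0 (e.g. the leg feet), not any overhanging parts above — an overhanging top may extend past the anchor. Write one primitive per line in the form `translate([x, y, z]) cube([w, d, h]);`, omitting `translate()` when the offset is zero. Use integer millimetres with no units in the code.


translate([452, 360, 0]) cube([3168, 180, 11]);
translate([452, 447, 11]) cube([3168, 6, 398]);
translate([452, 360, 409]) cube([3168, 180, 11]);


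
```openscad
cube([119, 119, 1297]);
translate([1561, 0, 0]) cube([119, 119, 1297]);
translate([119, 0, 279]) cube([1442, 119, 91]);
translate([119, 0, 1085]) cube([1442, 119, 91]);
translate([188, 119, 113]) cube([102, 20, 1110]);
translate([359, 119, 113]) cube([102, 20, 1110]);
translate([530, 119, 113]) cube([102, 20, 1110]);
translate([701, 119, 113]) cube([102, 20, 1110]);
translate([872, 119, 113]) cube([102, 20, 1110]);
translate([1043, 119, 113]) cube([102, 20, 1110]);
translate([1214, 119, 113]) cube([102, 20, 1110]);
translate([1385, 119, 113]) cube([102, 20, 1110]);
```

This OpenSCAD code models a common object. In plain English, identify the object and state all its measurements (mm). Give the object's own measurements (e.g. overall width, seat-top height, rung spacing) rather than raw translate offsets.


A fence section. Two 119×119 mm posts, 1297 mm tall, stand on the floor with a clear span of 1442 mm between their inner faces. Two horizontal rails of 119×91 mm section span the gap between the posts with their undersides at z = 279 mm and z = 1085 mm, flush with the posts' −y face. 8 pickets, each 102 mm wide, 20 mm thick and 1110 mm tall, are fixed to the +y face of the rails with their bottoms at z = 113 mm, spaced across the span with a 69 mm gap after the −x post and between neighbouring pickets, with 74 mm left before the +x post.


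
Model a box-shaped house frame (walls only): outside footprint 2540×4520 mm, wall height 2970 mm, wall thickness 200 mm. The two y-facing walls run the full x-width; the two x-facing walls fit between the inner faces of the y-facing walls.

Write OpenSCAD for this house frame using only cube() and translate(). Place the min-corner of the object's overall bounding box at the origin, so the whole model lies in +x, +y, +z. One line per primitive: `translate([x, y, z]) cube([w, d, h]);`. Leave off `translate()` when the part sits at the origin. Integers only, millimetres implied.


cube([2540, 200, 2970]);
translate([0, 4320, 0]) cube([2540, 200, 2970]);
translate([0, 200, 0]) cube([200, 4120, 2970]);
translate([2340, 200, 0]) cube([200, 4120, 2970]);


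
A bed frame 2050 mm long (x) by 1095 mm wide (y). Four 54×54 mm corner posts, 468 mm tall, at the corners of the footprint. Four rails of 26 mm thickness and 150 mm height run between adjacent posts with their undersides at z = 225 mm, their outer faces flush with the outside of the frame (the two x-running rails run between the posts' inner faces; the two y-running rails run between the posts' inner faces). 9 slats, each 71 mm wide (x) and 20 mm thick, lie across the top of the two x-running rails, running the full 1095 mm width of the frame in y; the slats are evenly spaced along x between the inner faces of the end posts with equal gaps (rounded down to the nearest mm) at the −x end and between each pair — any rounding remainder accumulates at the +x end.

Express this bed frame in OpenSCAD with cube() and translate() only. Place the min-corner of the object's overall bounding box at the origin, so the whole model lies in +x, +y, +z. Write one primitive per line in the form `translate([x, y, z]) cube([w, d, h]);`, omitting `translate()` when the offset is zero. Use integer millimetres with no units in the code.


// slat z = rail_z + rail_h = 225 + 150 = 375
// slat gap = ⌊(1942 − 9·71) / 10⌋ = 130
cube([54, 54, 468]);
translate([0, 1041, 0]) cube([54, 54, 468]);
translate([1996, 0, 0]) cube([54, 54, 468]);
translate([1996, 1041, 0]) cube([54, 54, 468]);
translate([54, 0, 225]) cube([1942, 26, 150]);
translate([54, 1069, 225]) cube([1942, 26, 150]);
translate([0, 54, 225]) cube([26, 987, 150]);
translate([2024, 54, 225]) cube([26, 987, 150]);
translate([184, 0, 375]) cube([71, 1095, 20]);
translate([385, 0, 375]) cube([71, 1095, 20]);
translate([586, 0, 375]) cube([71, 1095, 20]);
translate([787, 0, 375]) cube([71, 1095, 20]);
translate([988, 0, 375]) cube([71, 1095, 20]);
translate([1189, 0, 375]) cube([71, 1095, 20]);
translate([1390, 0, 375]) cube([71, 1095, 20]);
translate([1591, 0, 375]) cube([71, 1095, 20]);
translate([1792, 0, 375]) cube([71, 1095, 20]);


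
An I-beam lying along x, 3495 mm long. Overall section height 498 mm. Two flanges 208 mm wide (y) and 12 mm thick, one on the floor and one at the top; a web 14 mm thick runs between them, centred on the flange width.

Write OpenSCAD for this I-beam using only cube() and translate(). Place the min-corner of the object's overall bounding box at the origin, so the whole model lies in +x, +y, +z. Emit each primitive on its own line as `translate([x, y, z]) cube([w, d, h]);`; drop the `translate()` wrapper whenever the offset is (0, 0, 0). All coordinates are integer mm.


cube([3495, 208, 12]);
translate([0, 97, 12]) cube([3495, 14, 474]);
translate([0, 0, 486]) cube([3495, 208, 12]);


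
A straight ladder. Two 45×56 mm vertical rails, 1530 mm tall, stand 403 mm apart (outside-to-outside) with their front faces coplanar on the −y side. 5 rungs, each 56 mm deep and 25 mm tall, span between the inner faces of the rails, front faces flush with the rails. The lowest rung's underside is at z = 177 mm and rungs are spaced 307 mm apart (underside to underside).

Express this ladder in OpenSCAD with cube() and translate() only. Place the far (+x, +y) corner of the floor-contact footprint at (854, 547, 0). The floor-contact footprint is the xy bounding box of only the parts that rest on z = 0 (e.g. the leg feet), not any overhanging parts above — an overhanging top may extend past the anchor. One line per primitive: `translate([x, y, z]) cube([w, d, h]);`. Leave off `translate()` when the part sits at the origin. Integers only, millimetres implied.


translate([451, 491, 0]) cube([45, 56, 1530]);
translate([809, 491, 0]) cube([45, 56, 1530]);
translate([496, 491, 177]) cube([313, 56, 25]);
translate([496, 491, 484]) cube([313, 56, 25]);
translate([496, 491, 791]) cube([313, 56, 25]);
translate([496, 491, 1098]) cube([313, 56, 25]);
translate([496, 491, 1405]) cube([313, 56, 25]);


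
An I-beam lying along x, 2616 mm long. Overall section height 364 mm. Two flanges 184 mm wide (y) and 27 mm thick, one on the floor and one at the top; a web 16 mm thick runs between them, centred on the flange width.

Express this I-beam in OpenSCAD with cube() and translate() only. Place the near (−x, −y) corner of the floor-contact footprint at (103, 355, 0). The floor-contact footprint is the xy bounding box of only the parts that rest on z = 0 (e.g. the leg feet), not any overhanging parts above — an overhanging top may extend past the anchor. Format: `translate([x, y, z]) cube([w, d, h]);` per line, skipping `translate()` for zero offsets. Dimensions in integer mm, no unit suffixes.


translate([103, 355, 0]) cube([2616, 184, 27]);
translate([103, 439, 27]) cube([2616, 16, 310]);
translate([103, 355, 337]) cube([2616, 184, 27]);


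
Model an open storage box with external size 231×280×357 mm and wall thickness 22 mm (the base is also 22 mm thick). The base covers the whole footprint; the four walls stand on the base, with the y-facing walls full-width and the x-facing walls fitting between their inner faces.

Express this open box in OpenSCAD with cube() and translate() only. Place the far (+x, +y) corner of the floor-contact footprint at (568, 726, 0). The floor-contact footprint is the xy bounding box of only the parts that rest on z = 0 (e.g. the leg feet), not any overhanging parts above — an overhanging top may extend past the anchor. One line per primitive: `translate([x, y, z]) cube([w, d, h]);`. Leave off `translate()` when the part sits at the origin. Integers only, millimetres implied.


translate([337, 446, 0]) cube([231, 280, 22]);
translate([337, 446, 22]) cube([231, 22, 335]);
translate([337, 704, 22]) cube([231, 22, 335]);
translate([337, 468, 22]) cube([22, 236, 335]);
translate([546, 468, 22]) cube([22, 236, 335]);


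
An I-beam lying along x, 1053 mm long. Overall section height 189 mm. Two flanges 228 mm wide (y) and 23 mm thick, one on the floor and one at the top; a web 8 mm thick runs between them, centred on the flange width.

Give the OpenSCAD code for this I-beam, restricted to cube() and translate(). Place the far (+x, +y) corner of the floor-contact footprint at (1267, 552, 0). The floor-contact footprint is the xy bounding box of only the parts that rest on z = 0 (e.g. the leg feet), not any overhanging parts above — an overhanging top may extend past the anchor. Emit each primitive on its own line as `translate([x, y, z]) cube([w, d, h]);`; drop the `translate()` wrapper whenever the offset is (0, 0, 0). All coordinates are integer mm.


translate([214, 324, 0]) cube([1053, 228, 23]);
translate([214, 434, 23]) cube([1053, 8, 143]);
translate([214, 324, 166]) cube([1053, 228, 23]);


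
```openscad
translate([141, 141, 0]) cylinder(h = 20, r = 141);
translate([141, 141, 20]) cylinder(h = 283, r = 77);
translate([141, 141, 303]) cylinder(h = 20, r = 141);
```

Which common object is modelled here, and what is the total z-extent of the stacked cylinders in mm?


A spool. The overall height is 323 mm.

Three coaxial cylinders, large–small–large — a spool. Two 20 mm flanges and a 283 mm core give 20 + 283 + 20 = 323 mm.


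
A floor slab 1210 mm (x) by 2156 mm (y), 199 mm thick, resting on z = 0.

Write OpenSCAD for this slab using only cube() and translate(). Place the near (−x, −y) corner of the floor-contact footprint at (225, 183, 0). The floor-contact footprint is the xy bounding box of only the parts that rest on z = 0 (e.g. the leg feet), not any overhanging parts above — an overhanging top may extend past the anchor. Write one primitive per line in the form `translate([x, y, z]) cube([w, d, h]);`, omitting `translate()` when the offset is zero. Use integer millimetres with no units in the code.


translate([225, 183, 0]) cube([1210, 2156, 199]);


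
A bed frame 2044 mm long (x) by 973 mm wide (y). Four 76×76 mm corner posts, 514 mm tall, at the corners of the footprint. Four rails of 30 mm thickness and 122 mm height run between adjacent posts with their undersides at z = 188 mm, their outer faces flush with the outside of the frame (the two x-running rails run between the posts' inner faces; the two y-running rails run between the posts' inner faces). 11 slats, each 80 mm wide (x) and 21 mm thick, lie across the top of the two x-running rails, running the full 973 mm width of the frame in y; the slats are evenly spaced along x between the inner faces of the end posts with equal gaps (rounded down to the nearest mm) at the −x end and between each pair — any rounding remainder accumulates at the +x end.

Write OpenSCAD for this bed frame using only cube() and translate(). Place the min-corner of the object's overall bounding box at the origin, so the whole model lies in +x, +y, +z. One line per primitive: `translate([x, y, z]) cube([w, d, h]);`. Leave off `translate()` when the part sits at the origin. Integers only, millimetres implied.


cube([76, 76, 514]);
translate([0, 897, 0]) cube([76, 76, 514]);
translate([1968, 0, 0]) cube([76, 76, 514]);
translate([1968, 897, 0]) cube([76, 76, 514]);
translate([76, 0, 188]) cube([1892, 30, 122]);
translate([76, 943, 188]) cube([1892, 30, 122]);
translate([0, 76, 188]) cube([30, 821, 122]);
translate([2014, 76, 188]) cube([30, 821, 122]);
translate([160, 0, 310]) cube([80, 973, 21]);
translate([324, 0, 310]) cube([80, 973, 21]);
translate([488, 0, 310]) cube([80, 973, 21]);
translate([652, 0, 310]) cube([80, 973, 21]);
translate([816, 0, 310]) cube([80, 973, 21]);
translate([980, 0, 310]) cube([80, 973, 21]);
translate([1144, 0, 310]) cube([80, 973, 21]);
translate([1308, 0, 310]) cube([80, 973, 21]);
translate([1472, 0, 310]) cube([80, 973, 21]);
translate([1636, 0, 310]) cube([80, 973, 21]);
translate([1800, 0, 310]) cube([80, 973, 21]);


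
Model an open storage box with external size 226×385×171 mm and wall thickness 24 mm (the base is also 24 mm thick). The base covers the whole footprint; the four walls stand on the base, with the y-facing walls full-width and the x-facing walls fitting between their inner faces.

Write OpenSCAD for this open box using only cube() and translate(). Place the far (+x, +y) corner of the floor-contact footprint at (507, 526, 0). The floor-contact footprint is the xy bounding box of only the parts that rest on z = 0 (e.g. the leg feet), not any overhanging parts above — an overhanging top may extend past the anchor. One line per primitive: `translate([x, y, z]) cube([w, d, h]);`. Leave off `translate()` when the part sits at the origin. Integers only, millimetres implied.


translate([281, 141, 0]) cube([226, 385, 24]);
translate([281, 141, 24]) cube([226, 24, 147]);
translate([281, 502, 24]) cube([226, 24, 147]);
translate([281, 165, 24]) cube([24, 337, 147]);
translate([483, 165, 24]) cube([24, 337, 147]);


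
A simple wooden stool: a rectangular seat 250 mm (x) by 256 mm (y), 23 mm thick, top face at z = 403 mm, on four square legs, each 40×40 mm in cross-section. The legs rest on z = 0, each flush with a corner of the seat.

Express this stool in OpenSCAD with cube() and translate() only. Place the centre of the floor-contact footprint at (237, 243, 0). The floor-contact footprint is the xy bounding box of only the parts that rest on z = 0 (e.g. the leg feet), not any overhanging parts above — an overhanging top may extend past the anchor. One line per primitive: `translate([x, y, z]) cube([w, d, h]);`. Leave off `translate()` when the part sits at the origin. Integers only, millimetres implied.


translate([112, 115, 380]) cube([250, 256, 23]);
translate([112, 115, 0]) cube([40, 40, 380]);
translate([322, 115, 0]) cube([40, 40, 380]);
translate([112, 331, 0]) cube([40, 40, 380]);
translate([322, 331, 0]) cube([40, 40, 380]);


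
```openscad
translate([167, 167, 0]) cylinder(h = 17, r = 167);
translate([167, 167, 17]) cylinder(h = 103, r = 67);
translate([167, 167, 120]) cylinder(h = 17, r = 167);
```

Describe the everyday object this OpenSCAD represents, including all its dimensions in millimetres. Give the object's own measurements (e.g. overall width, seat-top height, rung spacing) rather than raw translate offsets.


A spool: two coaxial disc flanges of radius 167 mm and thickness 17 mm, joined by a core cylinder of radius 67 mm and height 103 mm. The lower flange rests on z = 0 and the three cylinders share a vertical axis.
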